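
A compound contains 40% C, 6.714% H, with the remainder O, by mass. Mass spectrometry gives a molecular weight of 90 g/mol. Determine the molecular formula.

C3H6O3

Assume 100 g: 40 g C, 6.714 g H, 53.286 g O.
Moles — C: 40 / 12.01 = 3.331 mol; H: 6.714 / 1.008 = 6.661 mol; O: 53.286 / 16.00 = 3.33 mol
Divide by the smallest (3.33 mol O): C 1.000, H 2.000, O 1.000
≈ 1:2:1 → CH2O
Empirical-formula mass = 30.03 g/mol
n = 90 / 30.03 = 3.00 ≈ 3
Molecular formula = (CH2O)×3 = C3H6O3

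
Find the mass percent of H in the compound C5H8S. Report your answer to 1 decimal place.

8.0%

Molar mass = 5(12.01) + 8(1.008) + 1(32.07) = 100.184 g/mol
Mass of H per mole = 8 × 1.008 = 8.064 g
% H = 8.064 / 100.184 × 100 = 8.0%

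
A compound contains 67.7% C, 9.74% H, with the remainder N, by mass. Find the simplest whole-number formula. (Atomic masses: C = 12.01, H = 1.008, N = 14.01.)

Assume 100 g: 67.7 g C, 9.74 g H, 22.56 g N.
C: 67.7 g ÷ 12.01 g/mol = 5.637 mol
H: 9.74 g ÷ 1.008 g/mol = 9.663 mol
N: 22.56 g ÷ 14.01 g/mol = 1.61 mol
Ratios (÷ 1.61): C 3.501, H 6.001, N 1.000
Scaling by 2: C 7.00, H 12.00, N 2.00 → C7H12N2

C7H12N2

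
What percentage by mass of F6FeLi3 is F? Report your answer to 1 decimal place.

59.8%

Molar mass = 6(19.00) + 1(55.85) + 3(6.94) = 190.670 g/mol
Mass of F per mole = 6 × 19.00 = 114.000 g
% F = 114.000 / 190.670 × 100 = 59.8%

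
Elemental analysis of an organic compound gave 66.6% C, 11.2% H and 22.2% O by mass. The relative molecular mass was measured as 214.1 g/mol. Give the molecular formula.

C12H24O3

Assume 100 g: 66.6 g C, 11.2 g H, 22.2 g O.
Moles — C: 66.6 / 12.01 = 5.545 mol; H: 11.2 / 1.008 = 11.11 mol; O: 22.2 / 16.00 = 1.387 mol
Ratios (÷ 1.387): C 3.997, H 8.008, O 1.000
→ C4H8O
Empirical-formula mass = 72.10 g/mol
n = 214.1 / 72.10 = 2.97 ≈ 3
Molecular formula = (C4H8O)×3 = C12H24O3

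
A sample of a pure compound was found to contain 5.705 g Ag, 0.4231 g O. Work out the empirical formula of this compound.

Ag2O

Moles — Ag: 5.705 / 107.87 = 0.05289 mol; O: 0.4231 / 16.00 = 0.02644 mol
Smallest is O at 0.02644 mol; normalising gives Ag 2.000, O 1.000
→ Ag2O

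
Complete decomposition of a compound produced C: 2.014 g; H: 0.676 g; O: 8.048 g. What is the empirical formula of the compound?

CH4O3

n(C) = 2.014/12.01 = 0.1677, n(H) = 0.676/1.008 = 0.6706, n(O) = 8.048/16.00 = 0.503
Divide by the smallest (0.1677 mol C): C 1.000, H 3.999, O 3.000
≈ 1:4:3 → CH4O3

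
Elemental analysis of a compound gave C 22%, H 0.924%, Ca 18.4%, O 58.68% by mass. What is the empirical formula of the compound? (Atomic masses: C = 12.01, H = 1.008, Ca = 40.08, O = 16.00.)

Assume 100 g: 22 g C, 0.924 g H, 18.4 g Ca, 58.68 g O.
Moles — C: 22 / 12.01 = 1.832 mol; H: 0.924 / 1.008 = 0.9167 mol; Ca: 18.4 / 40.08 = 0.4591 mol; O: 58.68 / 16.00 = 3.667 mol
Ratios (÷ 0.4591): C 3.990, H 1.997, Ca 1.000, O 7.989
→ C4H2CaO8

C4H2CaO8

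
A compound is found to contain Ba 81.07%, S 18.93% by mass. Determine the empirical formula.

Assume 100 g: 81.07 g Ba, 18.93 g S.
Ba: 81.07 g ÷ 137.33 g/mol = 0.5903 mol
S: 18.93 g ÷ 32.07 g/mol = 0.5903 mol
Ratios (÷ 0.5903): Ba 1.000, S 1.000
Ratio ≈ 1:1, so the empirical formula is BaS

BaS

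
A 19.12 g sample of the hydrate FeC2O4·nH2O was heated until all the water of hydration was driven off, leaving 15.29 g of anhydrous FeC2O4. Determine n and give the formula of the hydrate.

FeC2O4·2H2O

Mass of water lost = 19.12 − 15.29 = 3.83 g → 3.83 / 18.02 = 0.2125 mol H2O
Molar mass of FeC2O4 = 143.87 g/mol → mol FeC2O4 = 15.29 / 143.87 = 0.1063
n = 0.2125 / 0.1063 = 2.00 ≈ 2 → FeC2O4·2H2O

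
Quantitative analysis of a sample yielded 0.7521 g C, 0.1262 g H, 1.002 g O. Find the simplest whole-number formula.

Moles — C: 0.7521 / 12.01 = 0.06262 mol; H: 0.1262 / 1.008 = 0.1252 mol; O: 1.002 / 16.00 = 0.06263 mol
Smallest is C at 0.06262 mol; normalising gives C 1.000, H 1.999, O 1.000
Ratio ≈ 1:2:1, so the empirical formula is CH2O

CH2O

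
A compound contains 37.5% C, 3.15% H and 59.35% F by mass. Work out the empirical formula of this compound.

Assume 100 g: 37.5 g C, 3.15 g H, 59.35 g F.
C: 37.5 g ÷ 12.01 g/mol = 3.122 mol
H: 3.15 g ÷ 1.008 g/mol = 3.125 mol
F: 59.35 g ÷ 19.00 g/mol = 3.124 mol
Ratios (÷ 3.122): C 1.000, H 1.001, F 1.000
≈ 1:1:1 → CHF

CHF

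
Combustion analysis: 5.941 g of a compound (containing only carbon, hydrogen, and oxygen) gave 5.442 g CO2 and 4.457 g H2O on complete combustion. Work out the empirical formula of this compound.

mol C = 5.442 / 44.01 = 0.1237; mass C = 0.1237 × 12.01 = 1.485 g
mol H = 2 × (4.457 / 18.02) = 0.4947; mass H = 0.4947 × 1.008 = 0.4986 g
mass O = 5.941 − (1.984) = 3.957 g → mol O = 0.2473
Smallest is C at 0.1237 mol; normalising gives C 1.000, H 4.000, O 2.000
Ratio ≈ 1:4:2, so the empirical formula is CH4O2

CH4O2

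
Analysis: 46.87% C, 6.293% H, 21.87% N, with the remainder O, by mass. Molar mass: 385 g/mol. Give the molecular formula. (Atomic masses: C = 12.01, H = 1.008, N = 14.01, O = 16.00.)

C15H24N6O6

Assume 100 g: 46.87 g C, 6.293 g H, 21.87 g N, 24.967 g O.
C: 46.87 g ÷ 12.01 g/mol = 3.903 mol
H: 6.293 g ÷ 1.008 g/mol = 6.243 mol
N: 21.87 g ÷ 14.01 g/mol = 1.561 mol
O: 24.967 g ÷ 16.00 g/mol = 1.56 mol
Smallest is O at 1.56 mol; normalising gives C 2.501, H 4.001, N 1.000, O 1.000
Multiply by 2: C 5.00, H 8.00, N 2.00, O 2.00 → C5H8N2O2
Empirical-formula mass = 128.13 g/mol
n = 385 / 128.13 = 3.00 ≈ 3
Molecular formula = (C5H8N2O2)×3 = C15H24N6O6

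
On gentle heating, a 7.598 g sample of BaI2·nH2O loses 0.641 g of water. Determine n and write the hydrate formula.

BaI2·2H2O

Mass of anhydrous BaI2 = 7.598 − 0.641 = 6.957 g
mol H2O = 0.641 / 18.02 = 0.03557
Molar mass of BaI2 = 391.13 g/mol → mol BaI2 = 6.957 / 391.13 = 0.01779
n = 0.03557 / 0.01779 = 2.00 ≈ 2 → BaI2·2H2O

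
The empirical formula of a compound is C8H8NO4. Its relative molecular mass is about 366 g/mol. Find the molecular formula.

Empirical-formula mass = 182.15 g/mol
n = 366 / 182.15 = 2.01 ≈ 2
Molecular formula = (C8H8NO4)2 = C16H16N2O8

C16H16N2O8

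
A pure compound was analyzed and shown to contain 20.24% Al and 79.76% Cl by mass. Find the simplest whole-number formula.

AlCl3

Assume 100 g: 20.24 g Al, 79.76 g Cl.
Moles — Al: 20.24 / 26.98 = 0.7502 mol; Cl: 79.76 / 35.45 = 2.25 mol
Smallest is Al at 0.7502 mol; normalising gives Al 1.000, Cl 2.999
→ AlCl3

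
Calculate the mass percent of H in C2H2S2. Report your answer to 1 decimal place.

2.2%

Molar mass = 2(12.01) + 2(1.008) + 2(32.07) = 90.176 g/mol
Mass of H per mole = 2 × 1.008 = 2.016 g
% H = 2.016 / 90.176 × 100 = 2.2%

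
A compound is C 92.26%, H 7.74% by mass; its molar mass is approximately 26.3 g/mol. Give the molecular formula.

Assume 100 g: 92.26 g C, 7.74 g H.
C: 92.26 g ÷ 12.01 g/mol = 7.682 mol
H: 7.74 g ÷ 1.008 g/mol = 7.679 mol
Divide by the smallest (7.679 mol H): C 1.000, H 1.000
≈ 1:1 → CH
Empirical-formula mass = 13.02 g/mol
n = 26.3 / 13.02 = 2.02 ≈ 2
Molecular formula = (CH)×2 = C2H2

C2H2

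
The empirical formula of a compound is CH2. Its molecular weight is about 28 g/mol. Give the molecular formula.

C2H4

Empirical-formula mass = 14.03 g/mol
n = 28 / 14.03 = 2.00 ≈ 2
Molecular formula = (CH2)2 = C2H4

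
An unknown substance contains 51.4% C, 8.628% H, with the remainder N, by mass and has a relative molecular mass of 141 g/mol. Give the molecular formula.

C6H12N4

Assume 100 g: 51.4 g C, 8.628 g H, 39.972 g N.
Moles — C: 51.4 / 12.01 = 4.28 mol; H: 8.628 / 1.008 = 8.56 mol; N: 39.972 / 14.01 = 2.853 mol
Divide by the smallest (2.853 mol N): C 1.500, H 3.000, N 1.000
×2: C 3.00, H 6.00, N 2.00 → C3H6N2
Empirical-formula mass = 70.10 g/mol
n = 141 / 70.10 = 2.01 ≈ 2
Molecular formula = (C3H6N2)×2 = C6H12N4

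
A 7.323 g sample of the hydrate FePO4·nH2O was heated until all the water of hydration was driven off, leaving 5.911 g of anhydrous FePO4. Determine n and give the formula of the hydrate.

Mass of water lost = 7.323 − 5.911 = 1.412 g → 1.412 / 18.02 = 0.07836 mol H2O
Molar mass of FePO4 = 150.82 g/mol → mol FePO4 = 5.911 / 150.82 = 0.03919
n = 0.07836 / 0.03919 = 2.00 ≈ 2 → FePO4·2H2O

FePO4·2H2O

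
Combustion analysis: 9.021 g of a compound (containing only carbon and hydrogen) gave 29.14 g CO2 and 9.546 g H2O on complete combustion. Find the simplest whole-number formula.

C5H8

mol C = 29.14 / 44.01 = 0.6621; mass C = 0.6621 × 12.01 = 7.952 g
mol H = 2 × (9.546 / 18.02) = 1.059; mass H = 1.059 × 1.008 = 1.068 g
Ratios (÷ 0.6621): C 1.000, H 1.600
Scaling by 5: C 5.00, H 8.00 → C5H8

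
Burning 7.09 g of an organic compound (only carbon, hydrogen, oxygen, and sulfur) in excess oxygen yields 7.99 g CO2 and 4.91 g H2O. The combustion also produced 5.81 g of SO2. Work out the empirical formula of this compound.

mol C = 7.99 / 44.01 = 0.1815; mass C = 0.1815 × 12.01 = 2.180 g
mol H = 2 × (4.91 / 18.02) = 0.5450; mass H = 0.5450 × 1.008 = 0.5493 g
mol S = 5.81 / 64.07 = 0.09068; mass S = 2.908 g
mass O = 7.09 − (5.638) = 1.452 g → mol O = 0.09076
Smallest is S at 0.09068 mol; normalising gives C 2.002, H 6.009, O 1.001, S 1.000
≈ 2:6:1:1 → C2H6OS

C2H6OS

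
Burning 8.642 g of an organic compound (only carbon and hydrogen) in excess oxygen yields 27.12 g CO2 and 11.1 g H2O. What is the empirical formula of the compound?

mol C = 27.12 / 44.01 = 0.6162; mass C = 0.6162 × 12.01 = 7.401 g
mol H = 2 × (11.1 / 18.02) = 1.232; mass H = 1.232 × 1.008 = 1.242 g
Ratios (÷ 0.6162): C 1.000, H 1.999
→ CH2

CH2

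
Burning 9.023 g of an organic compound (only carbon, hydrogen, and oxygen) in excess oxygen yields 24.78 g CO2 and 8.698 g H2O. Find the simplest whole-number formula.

mol C = 24.78 / 44.01 = 0.5631; mass C = 0.5631 × 12.01 = 6.762 g
mol H = 2 × (8.698 / 18.02) = 0.9654; mass H = 0.9654 × 1.008 = 0.9731 g
mass O = 9.023 − (7.735) = 1.288 g → mol O = 0.08048
Divide by the smallest (0.08048 mol O): C 6.996, H 11.996, O 1.000
Ratio ≈ 7:12:1, so the empirical formula is C7H12O

C7H12O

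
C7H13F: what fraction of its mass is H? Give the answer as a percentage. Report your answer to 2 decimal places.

11.28%

Molar mass = 7(12.01) + 13(1.008) + 1(19.00) = 116.174 g/mol
Mass of H per mole = 13 × 1.008 = 13.104 g
% H = 13.104 / 116.174 × 100 = 11.28%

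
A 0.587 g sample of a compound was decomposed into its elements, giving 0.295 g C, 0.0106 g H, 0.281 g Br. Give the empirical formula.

n(C) = 0.295/12.01 = 0.02456, n(H) = 0.0106/1.008 = 0.01052, n(Br) = 0.281/79.90 = 0.003517
Divide by the smallest (0.003517 mol Br): C 6.984, H 2.990, Br 1.000
≈ 7:3:1 → C7H3Br

C7H3Br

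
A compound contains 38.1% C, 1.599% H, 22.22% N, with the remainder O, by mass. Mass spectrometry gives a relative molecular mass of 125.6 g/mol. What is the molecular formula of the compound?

C4H2N2O3

Assume 100 g: 38.1 g C, 1.599 g H, 22.22 g N, 38.081 g O.
C: 38.1 g ÷ 12.01 g/mol = 3.172 mol
H: 1.599 g ÷ 1.008 g/mol = 1.586 mol
N: 22.22 g ÷ 14.01 g/mol = 1.586 mol
O: 38.081 g ÷ 16.00 g/mol = 2.38 mol
Smallest is N at 1.586 mol; normalising gives C 2.000, H 1.000, N 1.000, O 1.501
×2: C 4.00, H 2.00, N 2.00, O 3.00 → C4H2N2O3
Empirical-formula mass = 126.08 g/mol
n = 125.6 / 126.08 = 1.00 ≈ 1
Molecular formula = empirical formula = C4H2N2O3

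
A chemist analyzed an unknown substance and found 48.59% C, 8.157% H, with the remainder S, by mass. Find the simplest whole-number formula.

C3H6S

Assume 100 g: 48.59 g C, 8.157 g H, 43.253 g S.
n(C) = 48.59/12.01 = 4.046, n(H) = 8.157/1.008 = 8.092, n(S) = 43.253/32.07 = 1.349
Divide by the smallest (1.349 mol S): C 3.000, H 6.000, S 1.000
Ratio ≈ 3:6:1, so the empirical formula is C3H6S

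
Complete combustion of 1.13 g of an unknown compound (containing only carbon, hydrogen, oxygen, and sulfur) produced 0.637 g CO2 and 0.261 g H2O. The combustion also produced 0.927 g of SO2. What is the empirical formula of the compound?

CH2O2S

mol C = 0.637 / 44.01 = 0.01447; mass C = 0.01447 × 12.01 = 0.1738 g
mol H = 2 × (0.261 / 18.02) = 0.02897; mass H = 0.02897 × 1.008 = 0.02920 g
mol S = 0.927 / 64.07 = 0.01447; mass S = 0.4640 g
mass O = 1.13 − (0.6670) = 0.4630 g → mol O = 0.02894
Smallest is S at 0.01447 mol; normalising gives C 1.000, H 2.002, O 2.000, S 1.000
Ratio ≈ 1:2:2:1, so the empirical formula is CH2O2S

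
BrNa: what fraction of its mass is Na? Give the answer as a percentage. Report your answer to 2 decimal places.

Molar mass = 1(79.90) + 1(22.99) = 102.890 g/mol
Mass of Na per mole = 1 × 22.99 = 22.990 g
% Na = 22.990 / 102.890 × 100 = 22.34%

22.34%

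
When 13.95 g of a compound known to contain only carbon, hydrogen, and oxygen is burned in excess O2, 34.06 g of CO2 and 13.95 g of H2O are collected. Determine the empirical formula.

mol C = 34.06 / 44.01 = 0.7739; mass C = 0.7739 × 12.01 = 9.295 g
mol H = 2 × (13.95 / 18.02) = 1.548; mass H = 1.548 × 1.008 = 1.561 g
mass O = 13.95 − (10.86) = 3.095 g → mol O = 0.1934
Smallest is O at 0.1934 mol; normalising gives C 4.001, H 8.005, O 1.000
Ratio ≈ 4:8:1, so the empirical formula is C4H8O

C4H8O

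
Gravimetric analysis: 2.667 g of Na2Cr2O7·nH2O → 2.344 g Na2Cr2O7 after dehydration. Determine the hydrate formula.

Na2Cr2O7·2H2O

Mass of water lost = 2.667 − 2.344 = 0.323 g → 0.323 / 18.02 = 0.01792 mol H2O
Molar mass of Na2Cr2O7 = 261.98 g/mol → mol Na2Cr2O7 = 2.344 / 261.98 = 0.008947
n = 0.01792 / 0.008947 = 2.00 ≈ 2 → Na2Cr2O7·2H2O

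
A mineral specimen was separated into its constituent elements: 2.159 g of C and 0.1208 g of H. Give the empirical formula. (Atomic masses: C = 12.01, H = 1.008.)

C: 2.159 g ÷ 12.01 g/mol = 0.1798 mol
H: 0.1208 g ÷ 1.008 g/mol = 0.1198 mol
Ratios (÷ 0.1198): C 1.500, H 1.000
Multiply by 2: C 3.00, H 2.00 → C3H2

C3H2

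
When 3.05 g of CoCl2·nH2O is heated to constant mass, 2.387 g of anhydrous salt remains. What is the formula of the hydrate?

Mass of water lost = 3.05 − 2.387 = 0.663 g → 0.663 / 18.02 = 0.03679 mol H2O
Molar mass of CoCl2 = 129.83 g/mol → mol CoCl2 = 2.387 / 129.83 = 0.01839
n = 0.03679 / 0.01839 = 2.00 ≈ 2 → CoCl2·2H2O

CoCl2·2H2O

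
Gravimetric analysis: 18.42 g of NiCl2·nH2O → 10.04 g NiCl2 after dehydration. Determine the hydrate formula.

Mass of water lost = 18.42 − 10.04 = 8.38 g → 8.38 / 18.02 = 0.465 mol H2O
Molar mass of NiCl2 = 129.59 g/mol → mol NiCl2 = 10.04 / 129.59 = 0.07748
n = 0.465 / 0.07748 = 6.00 ≈ 6 → NiCl2·6H2O

NiCl2·6H2O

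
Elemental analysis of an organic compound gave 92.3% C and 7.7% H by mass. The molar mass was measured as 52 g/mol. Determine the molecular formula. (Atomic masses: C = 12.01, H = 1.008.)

Assume 100 g: 92.3 g C, 7.7 g H.
n(C) = 92.3/12.01 = 7.685, n(H) = 7.7/1.008 = 7.639
Smallest is H at 7.639 mol; normalising gives C 1.006, H 1.000
Ratio ≈ 1:1, so the empirical formula is CH
Empirical-formula mass = 13.02 g/mol
n = 52 / 13.02 = 3.99 ≈ 4
Molecular formula = (CH)×4 = C4H4

C4H4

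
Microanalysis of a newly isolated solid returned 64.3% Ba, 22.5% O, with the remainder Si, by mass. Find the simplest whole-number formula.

Assume 100 g: 64.3 g Ba, 22.5 g O, 13.2 g Si.
Moles — Ba: 64.3 / 137.33 = 0.4682 mol; O: 22.5 / 16.00 = 1.406 mol; Si: 13.2 / 28.09 = 0.4699 mol
Smallest is Ba at 0.4682 mol; normalising gives Ba 1.000, O 3.003, Si 1.004
≈ 1:3:1 → BaO3Si

BaO3Si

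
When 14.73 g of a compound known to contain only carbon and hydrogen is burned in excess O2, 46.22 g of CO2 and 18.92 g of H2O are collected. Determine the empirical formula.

mol C = 46.22 / 44.01 = 1.050; mass C = 1.050 × 12.01 = 12.61 g
mol H = 2 × (18.92 / 18.02) = 2.100; mass H = 2.100 × 1.008 = 2.117 g
Smallest is C at 1.05 mol; normalising gives C 1.000, H 1.999
Ratio ≈ 1:2, so the empirical formula is CH2

CH2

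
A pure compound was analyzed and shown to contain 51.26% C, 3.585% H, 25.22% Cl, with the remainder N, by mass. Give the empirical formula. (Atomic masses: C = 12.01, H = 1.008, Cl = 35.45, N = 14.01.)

Assume 100 g: 51.26 g C, 3.585 g H, 25.22 g Cl, 19.935 g N.
n(C) = 51.26/12.01 = 4.268, n(H) = 3.585/1.008 = 3.557, n(Cl) = 25.22/35.45 = 0.7114, n(N) = 19.935/14.01 = 1.423
Smallest is Cl at 0.7114 mol; normalising gives C 5.999, H 4.999, Cl 1.000, N 2.000
Ratio ≈ 6:5:1:2, so the empirical formula is C6H5ClN2

C6H5ClN2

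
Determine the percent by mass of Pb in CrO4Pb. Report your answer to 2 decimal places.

Molar mass = 1(52.00) + 4(16.00) + 1(207.2) = 323.200 g/mol
Mass of Pb per mole = 1 × 207.2 = 207.200 g
% Pb = 207.200 / 323.200 × 100 = 64.11%

64.11%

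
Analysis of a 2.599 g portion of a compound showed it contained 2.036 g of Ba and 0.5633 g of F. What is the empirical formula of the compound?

Ba: 2.036 g ÷ 137.33 g/mol = 0.01483 mol
F: 0.5633 g ÷ 19.00 g/mol = 0.02965 mol
Smallest is Ba at 0.01483 mol; normalising gives Ba 1.000, F 2.000
≈ 1:2 → BaF2

BaF2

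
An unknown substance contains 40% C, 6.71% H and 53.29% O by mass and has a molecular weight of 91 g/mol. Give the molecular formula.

C3H6O3

Assume 100 g: 40 g C, 6.71 g H, 53.29 g O.
n(C) = 40/12.01 = 3.331, n(H) = 6.71/1.008 = 6.657, n(O) = 53.29/16.00 = 3.331
Ratios (÷ 3.331): C 1.000, H 1.999, O 1.000
≈ 1:2:1 → CH2O
Empirical-formula mass = 30.03 g/mol
n = 91 / 30.03 = 3.03 ≈ 3
Molecular formula = (CH2O)×3 = C3H6O3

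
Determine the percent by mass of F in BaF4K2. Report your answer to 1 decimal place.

Molar mass = 1(137.33) + 4(19.00) + 2(39.10) = 291.530 g/mol
Mass of F per mole = 4 × 19.00 = 76.000 g
% F = 76.000 / 291.530 × 100 = 26.1%

26.1%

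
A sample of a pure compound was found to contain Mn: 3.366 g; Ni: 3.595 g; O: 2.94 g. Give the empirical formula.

MnNiO3

Mn: 3.366 g ÷ 54.94 g/mol = 0.06127 mol
Ni: 3.595 g ÷ 58.69 g/mol = 0.06125 mol
O: 2.94 g ÷ 16.00 g/mol = 0.1837 mol
Ratios (÷ 0.06125): Mn 1.000, Ni 1.000, O 3.000
Ratio ≈ 1:1:3, so the empirical formula is MnNiO3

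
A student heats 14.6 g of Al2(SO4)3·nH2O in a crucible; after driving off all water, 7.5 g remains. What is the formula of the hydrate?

Al2(SO4)3·18H2O

Mass of water lost = 14.6 − 7.5 = 7.1 g → 7.1 / 18.02 = 0.394 mol H2O
Molar mass of Al2(SO4)3 = 342.17 g/mol → mol Al2(SO4)3 = 7.5 / 342.17 = 0.02192
n = 0.394 / 0.02192 = 17.98 ≈ 18 → Al2(SO4)3·18H2O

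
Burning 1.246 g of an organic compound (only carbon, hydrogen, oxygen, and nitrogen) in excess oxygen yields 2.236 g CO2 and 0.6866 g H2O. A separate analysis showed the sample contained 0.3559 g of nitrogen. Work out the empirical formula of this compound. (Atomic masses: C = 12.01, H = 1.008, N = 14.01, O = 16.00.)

mol C = 2.236 / 44.01 = 0.05081; mass C = 0.05081 × 12.01 = 0.6102 g
mol H = 2 × (0.6866 / 18.02) = 0.07620; mass H = 0.07620 × 1.008 = 0.07681 g
mol N = 0.3559 / 14.01 = 0.02540
mass O = 1.246 − (1.043) = 0.2031 g → mol O = 0.01269
Smallest is O at 0.01269 mol; normalising gives C 4.003, H 6.003, N 2.001, O 1.000
≈ 4:6:2:1 → C4H6N2O

C4H6N2O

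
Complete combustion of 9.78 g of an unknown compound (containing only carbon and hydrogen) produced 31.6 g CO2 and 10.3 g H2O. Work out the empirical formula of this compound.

mol C = 31.6 / 44.01 = 0.7180; mass C = 0.7180 × 12.01 = 8.623 g
mol H = 2 × (10.3 / 18.02) = 1.143; mass H = 1.143 × 1.008 = 1.152 g
Ratios (÷ 0.718): C 1.000, H 1.592
Scaling by 5: C 5.00, H 7.96 → C5H8

C5H8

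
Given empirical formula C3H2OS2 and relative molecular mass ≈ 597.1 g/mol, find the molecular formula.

C15H10O5S10

Empirical-formula mass = 118.19 g/mol
n = 597.1 / 118.19 = 5.05 ≈ 5
Molecular formula = (C3H2OS2)5 = C15H10O5S10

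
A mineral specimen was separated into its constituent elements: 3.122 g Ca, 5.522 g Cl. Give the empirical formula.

CaCl2

Moles — Ca: 3.122 / 40.08 = 0.07789 mol; Cl: 5.522 / 35.45 = 0.1558 mol
Smallest is Ca at 0.07789 mol; normalising gives Ca 1.000, Cl 2.000
→ CaCl2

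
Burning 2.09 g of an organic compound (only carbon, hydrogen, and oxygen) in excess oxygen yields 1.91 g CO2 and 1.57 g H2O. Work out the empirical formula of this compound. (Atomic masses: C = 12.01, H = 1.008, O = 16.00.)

mol C = 1.91 / 44.01 = 0.04340; mass C = 0.04340 × 12.01 = 0.5212 g
mol H = 2 × (1.57 / 18.02) = 0.1743; mass H = 0.1743 × 1.008 = 0.1756 g
mass O = 2.09 − (0.6969) = 1.393 g → mol O = 0.08707
Smallest is C at 0.0434 mol; normalising gives C 1.000, H 4.015, O 2.006
≈ 1:4:2 → CH4O2

CH4O2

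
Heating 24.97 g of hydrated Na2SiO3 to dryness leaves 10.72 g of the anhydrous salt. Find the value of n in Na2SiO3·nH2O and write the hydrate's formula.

Na2SiO3·9H2O

Mass of water lost = 24.97 − 10.72 = 14.25 g → 14.25 / 18.02 = 0.7908 mol H2O
Molar mass of Na2SiO3 = 122.07 g/mol → mol Na2SiO3 = 10.72 / 122.07 = 0.08782
n = 0.7908 / 0.08782 = 9.00 ≈ 9 → Na2SiO3·9H2O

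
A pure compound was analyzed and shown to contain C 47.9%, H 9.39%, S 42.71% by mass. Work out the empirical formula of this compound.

Assume 100 g: 47.9 g C, 9.39 g H, 42.71 g S.
Moles — C: 47.9 / 12.01 = 3.988 mol; H: 9.39 / 1.008 = 9.315 mol; S: 42.71 / 32.07 = 1.332 mol
Ratios (÷ 1.332): C 2.995, H 6.995, S 1.000
→ C3H7S

C3H7S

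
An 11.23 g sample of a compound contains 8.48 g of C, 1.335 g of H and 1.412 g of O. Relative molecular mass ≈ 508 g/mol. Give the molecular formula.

C: 8.48 g ÷ 12.01 g/mol = 0.7061 mol
H: 1.335 g ÷ 1.008 g/mol = 1.324 mol
O: 1.412 g ÷ 16.00 g/mol = 0.08825 mol
Ratios (÷ 0.08825): C 8.001, H 15.007, O 1.000
→ C8H15O
Empirical-formula mass = 127.20 g/mol
n = 508 / 127.20 = 3.99 ≈ 4
Molecular formula = (C8H15O)×4 = C32H60O4

C32H60O4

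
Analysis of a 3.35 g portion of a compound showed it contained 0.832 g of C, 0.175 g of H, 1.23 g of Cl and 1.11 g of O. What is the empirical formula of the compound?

C2H5ClO2

n(C) = 0.832/12.01 = 0.06928, n(H) = 0.175/1.008 = 0.1736, n(Cl) = 1.23/35.45 = 0.0347, n(O) = 1.11/16.00 = 0.06938
Divide by the smallest (0.0347 mol Cl): C 1.997, H 5.004, Cl 1.000, O 1.999
≈ 2:5:1:2 → C2H5ClO2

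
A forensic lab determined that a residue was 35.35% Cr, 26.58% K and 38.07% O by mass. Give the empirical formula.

Assume 100 g: 35.35 g Cr, 26.58 g K, 38.07 g O.
Cr: 35.35 g ÷ 52.00 g/mol = 0.6798 mol
K: 26.58 g ÷ 39.10 g/mol = 0.6798 mol
O: 38.07 g ÷ 16.00 g/mol = 2.379 mol
Smallest is K at 0.6798 mol; normalising gives Cr 1.000, K 1.000, O 3.500
Multiply by 2: Cr 2.00, K 2.00, O 7.00 → Cr2K2O7

Cr2K2O7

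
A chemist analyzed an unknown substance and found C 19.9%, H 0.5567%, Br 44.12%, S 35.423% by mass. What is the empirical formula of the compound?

C3HBrS2

Assume 100 g: 19.9 g C, 0.5567 g H, 44.12 g Br, 35.423 g S.
Moles — C: 19.9 / 12.01 = 1.657 mol; H: 0.5567 / 1.008 = 0.5523 mol; Br: 44.12 / 79.90 = 0.5522 mol; S: 35.423 / 32.07 = 1.105 mol
Smallest is Br at 0.5522 mol; normalising gives C 3.001, H 1.000, Br 1.000, S 2.000
≈ 3:1:1:2 → C3HBrS2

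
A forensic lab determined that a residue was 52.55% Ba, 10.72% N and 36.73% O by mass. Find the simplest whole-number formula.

Assume 100 g: 52.55 g Ba, 10.72 g N, 36.73 g O.
n(Ba) = 52.55/137.33 = 0.3827, n(N) = 10.72/14.01 = 0.7652, n(O) = 36.73/16.00 = 2.296
Ratios (÷ 0.3827): Ba 1.000, N 2.000, O 5.999
→ BaN2O6

BaN2O6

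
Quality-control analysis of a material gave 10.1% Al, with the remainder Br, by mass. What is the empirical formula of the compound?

Assume 100 g: 10.1 g Al, 89.9 g Br.
Moles — Al: 10.1 / 26.98 = 0.3744 mol; Br: 89.9 / 79.90 = 1.125 mol
Divide by the smallest (0.3744 mol Al): Al 1.000, Br 3.006
→ AlBr3

AlBr3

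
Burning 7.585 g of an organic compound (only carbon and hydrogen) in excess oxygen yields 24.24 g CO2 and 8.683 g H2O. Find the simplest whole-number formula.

mol C = 24.24 / 44.01 = 0.5508; mass C = 0.5508 × 12.01 = 6.615 g
mol H = 2 × (8.683 / 18.02) = 0.9637; mass H = 0.9637 × 1.008 = 0.9714 g
Smallest is C at 0.5508 mol; normalising gives C 1.000, H 1.750
×4: C 4.00, H 7.00 → C4H7

C4H7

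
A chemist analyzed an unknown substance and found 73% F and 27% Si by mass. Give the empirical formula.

F4Si

Assume 100 g: 73 g F, 27 g Si.
Moles — F: 73 / 19.00 = 3.842 mol; Si: 27 / 28.09 = 0.9612 mol
Ratios (÷ 0.9612): F 3.997, Si 1.000
≈ 4:1 → F4Si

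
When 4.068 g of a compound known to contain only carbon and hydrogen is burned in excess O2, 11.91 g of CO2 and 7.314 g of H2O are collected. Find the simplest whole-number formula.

mol C = 11.91 / 44.01 = 0.2706; mass C = 0.2706 × 12.01 = 3.250 g
mol H = 2 × (7.314 / 18.02) = 0.8118; mass H = 0.8118 × 1.008 = 0.8183 g
Smallest is C at 0.2706 mol; normalising gives C 1.000, H 3.000
≈ 1:3 → CH3

CH3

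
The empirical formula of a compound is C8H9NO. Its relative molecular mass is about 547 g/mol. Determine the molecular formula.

C32H36N4O4

Empirical-formula mass = 135.16 g/mol
n = 547 / 135.16 = 4.05 ≈ 4
Molecular formula = (C8H9NO)4 = C32H36N4O4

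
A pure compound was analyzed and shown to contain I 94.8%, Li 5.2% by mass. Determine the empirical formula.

ILi

Assume 100 g: 94.8 g I, 5.2 g Li.
Moles — I: 94.8 / 126.90 = 0.747 mol; Li: 5.2 / 6.94 = 0.7493 mol
Smallest is I at 0.747 mol; normalising gives I 1.000, Li 1.003
→ ILi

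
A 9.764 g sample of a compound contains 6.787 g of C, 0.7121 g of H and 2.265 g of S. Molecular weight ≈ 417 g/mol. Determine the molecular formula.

Moles — C: 6.787 / 12.01 = 0.5651 mol; H: 0.7121 / 1.008 = 0.7064 mol; S: 2.265 / 32.07 = 0.07063 mol
Divide by the smallest (0.07063 mol S): C 8.001, H 10.003, S 1.000
≈ 8:10:1 → C8H10S
Empirical-formula mass = 138.23 g/mol
n = 417 / 138.23 = 3.02 ≈ 3
Molecular formula = (C8H10S)×3 = C24H30S3

C24H30S3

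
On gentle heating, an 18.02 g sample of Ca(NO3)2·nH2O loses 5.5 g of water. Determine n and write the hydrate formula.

Mass of anhydrous Ca(NO3)2 = 18.02 − 5.5 = 12.52 g
mol H2O = 5.5 / 18.02 = 0.3052
Molar mass of Ca(NO3)2 = 164.10 g/mol → mol Ca(NO3)2 = 12.52 / 164.10 = 0.07629
n = 0.3052 / 0.07629 = 4.00 ≈ 4 → Ca(NO3)2·4H2O

Ca(NO3)2·4H2O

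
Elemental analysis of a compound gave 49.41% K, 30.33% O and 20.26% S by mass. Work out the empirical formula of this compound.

Assume 100 g: 49.41 g K, 30.33 g O, 20.26 g S.
Moles — K: 49.41 / 39.10 = 1.264 mol; O: 30.33 / 16.00 = 1.896 mol; S: 20.26 / 32.07 = 0.6317 mol
Smallest is S at 0.6317 mol; normalising gives K 2.000, O 3.001, S 1.000
≈ 2:3:1 → K2O3S

K2O3S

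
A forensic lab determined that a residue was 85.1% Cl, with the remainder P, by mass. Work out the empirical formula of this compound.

Assume 100 g: 85.1 g Cl, 14.9 g P.
Moles — Cl: 85.1 / 35.45 = 2.401 mol; P: 14.9 / 30.97 = 0.4811 mol
Divide by the smallest (0.4811 mol P): Cl 4.990, P 1.000
→ Cl5P

Cl5P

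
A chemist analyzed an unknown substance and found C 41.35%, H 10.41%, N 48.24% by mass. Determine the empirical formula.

Assume 100 g: 41.35 g C, 10.41 g H, 48.24 g N.
Moles — C: 41.35 / 12.01 = 3.443 mol; H: 10.41 / 1.008 = 10.33 mol; N: 48.24 / 14.01 = 3.443 mol
Ratios (÷ 3.443): C 1.000, H 3.000, N 1.000
Ratio ≈ 1:3:1, so the empirical formula is CH3N

CH3N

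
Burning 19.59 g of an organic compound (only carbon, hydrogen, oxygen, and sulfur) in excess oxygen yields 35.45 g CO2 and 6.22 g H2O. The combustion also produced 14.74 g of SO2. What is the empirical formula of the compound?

mol C = 35.45 / 44.01 = 0.8055; mass C = 0.8055 × 12.01 = 9.674 g
mol H = 2 × (6.22 / 18.02) = 0.6903; mass H = 0.6903 × 1.008 = 0.6959 g
mol S = 14.74 / 64.07 = 0.2301; mass S = 7.378 g
mass O = 19.59 − (17.75) = 1.842 g → mol O = 0.1151
Divide by the smallest (0.1151 mol O): C 6.997, H 5.996, O 1.000, S 1.998
Ratio ≈ 7:6:1:2, so the empirical formula is C7H6OS2

C7H6OS2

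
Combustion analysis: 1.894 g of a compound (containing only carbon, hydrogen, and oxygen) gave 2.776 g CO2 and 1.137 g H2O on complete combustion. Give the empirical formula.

CH2O

mol C = 2.776 / 44.01 = 0.06308; mass C = 0.06308 × 12.01 = 0.7575 g
mol H = 2 × (1.137 / 18.02) = 0.1262; mass H = 0.1262 × 1.008 = 0.1272 g
mass O = 1.894 − (0.8848) = 1.009 g → mol O = 0.06308
Divide by the smallest (0.06308 mol C): C 1.000, H 2.001, O 1.000
Ratio ≈ 1:2:1, so the empirical formula is CH2O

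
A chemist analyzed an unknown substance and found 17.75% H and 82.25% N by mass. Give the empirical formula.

Assume 100 g: 17.75 g H, 82.25 g N.
H: 17.75 g ÷ 1.008 g/mol = 17.61 mol
N: 82.25 g ÷ 14.01 g/mol = 5.871 mol
Divide by the smallest (5.871 mol N): H 2.999, N 1.000
Ratio ≈ 3:1, so the empirical formula is H3N

H3N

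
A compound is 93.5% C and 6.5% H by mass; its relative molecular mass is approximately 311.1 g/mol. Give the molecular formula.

C24H20

Assume 100 g: 93.5 g C, 6.5 g H.
C: 93.5 g ÷ 12.01 g/mol = 7.785 mol
H: 6.5 g ÷ 1.008 g/mol = 6.448 mol
Divide by the smallest (6.448 mol H): C 1.207, H 1.000
×5: C 6.04, H 5.00 → C6H5
Empirical-formula mass = 77.10 g/mol
n = 311.1 / 77.10 = 4.04 ≈ 4
Molecular formula = (C6H5)×4 = C24H20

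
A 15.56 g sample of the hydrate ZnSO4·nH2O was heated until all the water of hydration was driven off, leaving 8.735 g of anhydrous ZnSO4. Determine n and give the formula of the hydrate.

ZnSO4·7H2O

Mass of water lost = 15.56 − 8.735 = 6.825 g → 6.825 / 18.02 = 0.3787 mol H2O
Molar mass of ZnSO4 = 161.45 g/mol → mol ZnSO4 = 8.735 / 161.45 = 0.0541
n = 0.3787 / 0.0541 = 7.00 ≈ 7 → ZnSO4·7H2O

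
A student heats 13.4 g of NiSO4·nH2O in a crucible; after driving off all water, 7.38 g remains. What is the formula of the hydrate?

NiSO4·7H2O

Mass of water lost = 13.4 − 7.38 = 6.02 g → 6.02 / 18.02 = 0.3341 mol H2O
Molar mass of NiSO4 = 154.76 g/mol → mol NiSO4 = 7.38 / 154.76 = 0.04769
n = 0.3341 / 0.04769 = 7.01 ≈ 7 → NiSO4·7H2O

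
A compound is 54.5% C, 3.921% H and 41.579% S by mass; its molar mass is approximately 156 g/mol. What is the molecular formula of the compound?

Assume 100 g: 54.5 g C, 3.921 g H, 41.579 g S.
n(C) = 54.5/12.01 = 4.538, n(H) = 3.921/1.008 = 3.89, n(S) = 41.579/32.07 = 1.297
Smallest is S at 1.297 mol; normalising gives C 3.500, H 3.000, S 1.000
×2: C 7.00, H 6.00, S 2.00 → C7H6S2
Empirical-formula mass = 154.26 g/mol
n = 156 / 154.26 = 1.01 ≈ 1
Molecular formula = empirical formula = C7H6S2

C7H6S2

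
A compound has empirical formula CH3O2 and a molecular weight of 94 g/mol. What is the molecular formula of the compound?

C2H6O4

Empirical-formula mass = 47.03 g/mol
n = 94 / 47.03 = 2.00 ≈ 2
Molecular formula = (CH3O2)2 = C2H6O4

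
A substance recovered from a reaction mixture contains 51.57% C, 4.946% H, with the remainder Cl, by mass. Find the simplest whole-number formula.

C7H8Cl2

Assume 100 g: 51.57 g C, 4.946 g H, 43.484 g Cl.
C: 51.57 g ÷ 12.01 g/mol = 4.294 mol
H: 4.946 g ÷ 1.008 g/mol = 4.907 mol
Cl: 43.484 g ÷ 35.45 g/mol = 1.227 mol
Smallest is Cl at 1.227 mol; normalising gives C 3.501, H 4.000, Cl 1.000
Multiply by 2: C 7.00, H 8.00, Cl 2.00 → C7H8Cl2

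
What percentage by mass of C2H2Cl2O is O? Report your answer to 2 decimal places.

Molar mass = 2(12.01) + 2(1.008) + 2(35.45) + 1(16.00) = 112.936 g/mol
Mass of O per mole = 1 × 16.00 = 16.000 g
% O = 16.000 / 112.936 × 100 = 14.17%

14.17%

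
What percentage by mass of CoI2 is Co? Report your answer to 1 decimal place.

Molar mass = 1(58.93) + 2(126.90) = 312.730 g/mol
Mass of Co per mole = 1 × 58.93 = 58.930 g
% Co = 58.930 / 312.730 × 100 = 18.8%

18.8%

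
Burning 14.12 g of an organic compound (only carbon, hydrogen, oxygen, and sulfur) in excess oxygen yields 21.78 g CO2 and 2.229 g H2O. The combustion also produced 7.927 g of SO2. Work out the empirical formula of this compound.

mol C = 21.78 / 44.01 = 0.4949; mass C = 0.4949 × 12.01 = 5.944 g
mol H = 2 × (2.229 / 18.02) = 0.2474; mass H = 0.2474 × 1.008 = 0.2494 g
mol S = 7.927 / 64.07 = 0.1237; mass S = 3.968 g
mass O = 14.12 − (10.16) = 3.959 g → mol O = 0.2474
Smallest is S at 0.1237 mol; normalising gives C 4.000, H 2.000, O 2.000, S 1.000
Ratio ≈ 4:2:2:1, so the empirical formula is C4H2O2S

C4H2O2S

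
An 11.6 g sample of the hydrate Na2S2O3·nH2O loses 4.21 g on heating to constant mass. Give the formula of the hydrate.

Na2S2O3·5H2O

Mass of anhydrous Na2S2O3 = 11.6 − 4.21 = 7.39 g
mol H2O = 4.21 / 18.02 = 0.2336
Molar mass of Na2S2O3 = 158.12 g/mol → mol Na2S2O3 = 7.39 / 158.12 = 0.04674
n = 0.2336 / 0.04674 = 5.00 ≈ 5 → Na2S2O3·5H2O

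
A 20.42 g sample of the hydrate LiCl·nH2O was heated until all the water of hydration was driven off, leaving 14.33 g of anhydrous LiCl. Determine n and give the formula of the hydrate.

Mass of water lost = 20.42 − 14.33 = 6.09 g → 6.09 / 18.02 = 0.338 mol H2O
Molar mass of LiCl = 42.39 g/mol → mol LiCl = 14.33 / 42.39 = 0.3381
n = 0.338 / 0.3381 = 1.00 ≈ 1 → LiCl·H2O

LiCl·H2O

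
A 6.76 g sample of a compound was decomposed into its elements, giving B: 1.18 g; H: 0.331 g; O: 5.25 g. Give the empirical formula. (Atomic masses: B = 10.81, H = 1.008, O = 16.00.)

BH3O3

n(B) = 1.18/10.81 = 0.1092, n(H) = 0.331/1.008 = 0.3284, n(O) = 5.25/16.00 = 0.3281
Divide by the smallest (0.1092 mol B): B 1.000, H 3.008, O 3.006
≈ 1:3:3 → BH3O3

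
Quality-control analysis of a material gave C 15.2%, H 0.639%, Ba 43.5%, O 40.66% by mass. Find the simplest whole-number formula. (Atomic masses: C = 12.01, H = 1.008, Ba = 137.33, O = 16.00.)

C4H2BaO8

Assume 100 g: 15.2 g C, 0.639 g H, 43.5 g Ba, 40.66 g O.
C: 15.2 g ÷ 12.01 g/mol = 1.266 mol
H: 0.639 g ÷ 1.008 g/mol = 0.6339 mol
Ba: 43.5 g ÷ 137.33 g/mol = 0.3168 mol
O: 40.66 g ÷ 16.00 g/mol = 2.541 mol
Ratios (÷ 0.3168): C 3.996, H 2.001, Ba 1.000, O 8.023
→ C4H2BaO8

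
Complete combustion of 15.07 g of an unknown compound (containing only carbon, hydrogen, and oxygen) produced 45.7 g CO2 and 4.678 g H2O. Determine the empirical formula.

mol C = 45.7 / 44.01 = 1.038; mass C = 1.038 × 12.01 = 12.47 g
mol H = 2 × (4.678 / 18.02) = 0.5192; mass H = 0.5192 × 1.008 = 0.5234 g
mass O = 15.07 − (12.99) = 2.075 g → mol O = 0.1297
Smallest is O at 0.1297 mol; normalising gives C 8.005, H 4.003, O 1.000
Ratio ≈ 8:4:1, so the empirical formula is C8H4O

C8H4O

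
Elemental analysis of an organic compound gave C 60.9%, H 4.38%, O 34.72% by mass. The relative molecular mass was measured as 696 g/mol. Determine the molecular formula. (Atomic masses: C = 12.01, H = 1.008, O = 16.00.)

Assume 100 g: 60.9 g C, 4.38 g H, 34.72 g O.
Moles — C: 60.9 / 12.01 = 5.071 mol; H: 4.38 / 1.008 = 4.345 mol; O: 34.72 / 16.00 = 2.17 mol
Divide by the smallest (2.17 mol O): C 2.337, H 2.002, O 1.000
Scaling by 3: C 7.01, H 6.01, O 3.00 → C7H6O3
Empirical-formula mass = 138.12 g/mol
n = 696 / 138.12 = 5.04 ≈ 5
Molecular formula = (C7H6O3)×5 = C35H30O15

C35H30O15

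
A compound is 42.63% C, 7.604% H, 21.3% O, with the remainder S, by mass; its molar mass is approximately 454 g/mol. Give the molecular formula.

C16H34O6S4

Assume 100 g: 42.63 g C, 7.604 g H, 21.3 g O, 28.466 g S.
Moles — C: 42.63 / 12.01 = 3.55 mol; H: 7.604 / 1.008 = 7.544 mol; O: 21.3 / 16.00 = 1.331 mol; S: 28.466 / 32.07 = 0.8876 mol
Smallest is S at 0.8876 mol; normalising gives C 3.999, H 8.499, O 1.500, S 1.000
Multiply by 2: C 8.00, H 17.00, O 3.00, S 2.00 → C8H17O3S2
Empirical-formula mass = 225.36 g/mol
n = 454 / 225.36 = 2.01 ≈ 2
Molecular formula = (C8H17O3S2)×2 = C16H34O6S4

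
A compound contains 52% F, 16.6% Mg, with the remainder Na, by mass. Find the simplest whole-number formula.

F4MgNa2

Assume 100 g: 52 g F, 16.6 g Mg, 31.4 g Na.
n(F) = 52/19.00 = 2.737, n(Mg) = 16.6/24.31 = 0.6828, n(Na) = 31.4/22.99 = 1.366
Smallest is Mg at 0.6828 mol; normalising gives F 4.008, Mg 1.000, Na 2.000
Ratio ≈ 4:1:2, so the empirical formula is F4MgNa2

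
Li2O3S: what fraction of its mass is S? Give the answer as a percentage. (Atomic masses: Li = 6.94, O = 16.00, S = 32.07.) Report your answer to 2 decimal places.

Molar mass = 2(6.94) + 3(16.00) + 1(32.07) = 93.950 g/mol
Mass of S per mole = 1 × 32.07 = 32.070 g
% S = 32.070 / 93.950 × 100 = 34.14%

34.14%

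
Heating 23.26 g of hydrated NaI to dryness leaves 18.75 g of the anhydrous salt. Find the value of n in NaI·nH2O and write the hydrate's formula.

Mass of water lost = 23.26 − 18.75 = 4.51 g → 4.51 / 18.02 = 0.2503 mol H2O
Molar mass of NaI = 149.89 g/mol → mol NaI = 18.75 / 149.89 = 0.1251
n = 0.2503 / 0.1251 = 2.00 ≈ 2 → NaI·2H2O

NaI·2H2O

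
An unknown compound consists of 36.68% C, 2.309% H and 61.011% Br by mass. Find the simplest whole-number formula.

C4H3Br

Assume 100 g: 36.68 g C, 2.309 g H, 61.011 g Br.
n(C) = 36.68/12.01 = 3.054, n(H) = 2.309/1.008 = 2.291, n(Br) = 61.011/79.90 = 0.7636
Divide by the smallest (0.7636 mol Br): C 4.000, H 3.000, Br 1.000
Ratio ≈ 4:3:1, so the empirical formula is C4H3Br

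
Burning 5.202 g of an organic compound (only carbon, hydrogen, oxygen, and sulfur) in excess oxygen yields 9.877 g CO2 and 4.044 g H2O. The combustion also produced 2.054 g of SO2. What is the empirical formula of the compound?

mol C = 9.877 / 44.01 = 0.2244; mass C = 0.2244 × 12.01 = 2.695 g
mol H = 2 × (4.044 / 18.02) = 0.4488; mass H = 0.4488 × 1.008 = 0.4524 g
mol S = 2.054 / 64.07 = 0.03206; mass S = 1.028 g
mass O = 5.202 − (4.176) = 1.026 g → mol O = 0.06413
Divide by the smallest (0.03206 mol S): C 7.000, H 14.000, O 2.000, S 1.000
→ C7H14O2S

C7H14O2S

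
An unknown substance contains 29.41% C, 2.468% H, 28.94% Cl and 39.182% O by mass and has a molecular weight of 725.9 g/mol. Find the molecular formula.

Assume 100 g: 29.41 g C, 2.468 g H, 28.94 g Cl, 39.182 g O.
n(C) = 29.41/12.01 = 2.449, n(H) = 2.468/1.008 = 2.448, n(Cl) = 28.94/35.45 = 0.8164, n(O) = 39.182/16.00 = 2.449
Smallest is Cl at 0.8164 mol; normalising gives C 3.000, H 2.999, Cl 1.000, O 3.000
≈ 3:3:1:3 → C3H3ClO3
Empirical-formula mass = 122.50 g/mol
n = 725.9 / 122.50 = 5.93 ≈ 6
Molecular formula = (C3H3ClO3)×6 = C18H18Cl6O18

C18H18Cl6O18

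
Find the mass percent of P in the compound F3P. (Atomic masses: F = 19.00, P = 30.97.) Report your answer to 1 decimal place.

Molar mass = 3(19.00) + 1(30.97) = 87.970 g/mol
Mass of P per mole = 1 × 30.97 = 30.970 g
% P = 30.970 / 87.970 × 100 = 35.2%

35.2%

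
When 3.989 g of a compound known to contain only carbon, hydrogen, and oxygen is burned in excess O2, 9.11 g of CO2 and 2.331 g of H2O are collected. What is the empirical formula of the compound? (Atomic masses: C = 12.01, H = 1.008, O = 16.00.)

mol C = 9.11 / 44.01 = 0.2070; mass C = 0.2070 × 12.01 = 2.486 g
mol H = 2 × (2.331 / 18.02) = 0.2587; mass H = 0.2587 × 1.008 = 0.2608 g
mass O = 3.989 − (2.747) = 1.242 g → mol O = 0.07764
Divide by the smallest (0.07764 mol O): C 2.666, H 3.332, O 1.000
Multiply by 3: C 8.00, H 10.00, O 3.00 → C8H10O3

C8H10O3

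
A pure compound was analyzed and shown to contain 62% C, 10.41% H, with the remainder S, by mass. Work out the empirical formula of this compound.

C6H12S

Assume 100 g: 62 g C, 10.41 g H, 27.59 g S.
C: 62 g ÷ 12.01 g/mol = 5.162 mol
H: 10.41 g ÷ 1.008 g/mol = 10.33 mol
S: 27.59 g ÷ 32.07 g/mol = 0.8603 mol
Ratios (÷ 0.8603): C 6.001, H 12.004, S 1.000
≈ 6:12:1 → C6H12S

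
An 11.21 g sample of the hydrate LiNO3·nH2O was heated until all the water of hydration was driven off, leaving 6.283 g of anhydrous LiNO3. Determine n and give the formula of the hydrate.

Mass of water lost = 11.21 − 6.283 = 4.927 g → 4.927 / 18.02 = 0.2734 mol H2O
Molar mass of LiNO3 = 68.95 g/mol → mol LiNO3 = 6.283 / 68.95 = 0.09112
n = 0.2734 / 0.09112 = 3.00 ≈ 3 → LiNO3·3H2O

LiNO3·3H2O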